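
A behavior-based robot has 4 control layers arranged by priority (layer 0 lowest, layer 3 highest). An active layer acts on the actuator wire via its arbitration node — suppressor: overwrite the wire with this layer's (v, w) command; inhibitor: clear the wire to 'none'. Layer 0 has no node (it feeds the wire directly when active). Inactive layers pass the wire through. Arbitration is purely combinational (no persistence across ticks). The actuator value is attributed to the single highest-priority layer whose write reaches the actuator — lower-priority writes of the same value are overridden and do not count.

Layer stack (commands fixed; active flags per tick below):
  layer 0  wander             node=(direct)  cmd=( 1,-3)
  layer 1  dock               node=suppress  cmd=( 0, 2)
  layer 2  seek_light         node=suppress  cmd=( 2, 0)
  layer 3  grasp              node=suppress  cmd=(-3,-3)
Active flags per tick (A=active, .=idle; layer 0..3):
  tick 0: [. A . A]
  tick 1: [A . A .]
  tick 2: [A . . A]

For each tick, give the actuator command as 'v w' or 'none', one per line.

-3 -3
2 0
-3 -3

tick 0:
  [0] wander off; wire := none
  [1] dock on (suppress); wire := (0, 2)
  [2] seek_light off; pass (0, 2)
  [3] grasp on (suppress); wire := (-3, -3)
  output (-3, -3)
tick 1:
  [0] wander on; wire := (1, -3)
  [1] dock off; pass (1, -3)
  [2] seek_light on (suppress); wire := (2, 0)
  [3] grasp off; pass (2, 0)
  output (2, 0)
tick 2:
  [0] wander on; wire := (1, -3)
  [1] dock off; pass (1, -3)
  [2] seek_light off; pass (1, -3)
  [3] grasp on (suppress); wire := (-3, -3)
  output (-3, -3)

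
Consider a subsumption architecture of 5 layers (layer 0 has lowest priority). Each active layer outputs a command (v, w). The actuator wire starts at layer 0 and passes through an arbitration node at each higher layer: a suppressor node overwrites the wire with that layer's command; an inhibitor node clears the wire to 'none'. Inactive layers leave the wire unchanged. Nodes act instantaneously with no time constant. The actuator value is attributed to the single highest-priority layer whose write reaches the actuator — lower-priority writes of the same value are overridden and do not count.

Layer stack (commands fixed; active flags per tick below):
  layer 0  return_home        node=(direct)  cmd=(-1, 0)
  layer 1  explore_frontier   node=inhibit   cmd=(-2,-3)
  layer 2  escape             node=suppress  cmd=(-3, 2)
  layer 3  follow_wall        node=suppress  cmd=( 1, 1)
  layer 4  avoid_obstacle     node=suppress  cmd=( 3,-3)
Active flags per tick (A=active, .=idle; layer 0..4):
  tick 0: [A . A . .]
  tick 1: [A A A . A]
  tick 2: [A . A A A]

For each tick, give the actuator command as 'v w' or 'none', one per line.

tick 0:
  [0] return_home on; wire := (-1, 0)
  [1] explore_frontier off; pass (-1, 0)
  [2] escape on (suppress); wire := (-3, 2)
  [3] follow_wall off; pass (-3, 2)
  [4] avoid_obstacle off; pass (-3, 2)
  output (-3, 2)
tick 1:
  [0] return_home on; wire := (-1, 0)
  [1] explore_frontier on (inhibit); wire := none
  [2] escape on (suppress); wire := (-3, 2)
  [3] follow_wall off; pass (-3, 2)
  [4] avoid_obstacle on (suppress); wire := (3, -3)
  output (3, -3)
tick 2:
  [0] return_home on; wire := (-1, 0)
  [1] explore_frontier off; pass (-1, 0)
  [2] escape on (suppress); wire := (-3, 2)
  [3] follow_wall on (suppress); wire := (1, 1)
  [4] avoid_obstacle on (suppress); wire := (3, -3)
  output (3, -3)

-3 2
3 -3
3 -3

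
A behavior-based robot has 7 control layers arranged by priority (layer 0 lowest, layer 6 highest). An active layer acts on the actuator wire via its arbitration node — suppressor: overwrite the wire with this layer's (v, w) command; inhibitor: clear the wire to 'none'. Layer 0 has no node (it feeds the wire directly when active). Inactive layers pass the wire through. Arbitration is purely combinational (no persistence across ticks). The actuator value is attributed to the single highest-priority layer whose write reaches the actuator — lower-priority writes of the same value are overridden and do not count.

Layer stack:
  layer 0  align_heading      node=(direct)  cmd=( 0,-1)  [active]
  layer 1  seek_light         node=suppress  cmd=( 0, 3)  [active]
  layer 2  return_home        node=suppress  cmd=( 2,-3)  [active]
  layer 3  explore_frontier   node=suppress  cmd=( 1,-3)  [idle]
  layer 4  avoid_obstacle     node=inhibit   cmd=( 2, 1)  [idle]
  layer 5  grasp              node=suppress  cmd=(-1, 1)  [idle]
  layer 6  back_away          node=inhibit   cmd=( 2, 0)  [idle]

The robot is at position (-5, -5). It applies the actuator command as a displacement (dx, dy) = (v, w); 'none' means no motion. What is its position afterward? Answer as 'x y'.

-3 -8

L0 align_heading: active, feeds wire = (0, -1)
L1 seek_light: active, suppressor → wire = (0, 3)
L2 return_home: active, suppressor → wire = (2, -3)
L3 explore_frontier: idle → wire stays (2, -3)
L4 avoid_obstacle: idle → wire stays (2, -3)
L5 grasp: idle → wire stays (2, -3)
L6 back_away: idle → wire stays (2, -3)
actuator = (2, -3)
position: (-5, -5) + (2, -3) = (-3, -8)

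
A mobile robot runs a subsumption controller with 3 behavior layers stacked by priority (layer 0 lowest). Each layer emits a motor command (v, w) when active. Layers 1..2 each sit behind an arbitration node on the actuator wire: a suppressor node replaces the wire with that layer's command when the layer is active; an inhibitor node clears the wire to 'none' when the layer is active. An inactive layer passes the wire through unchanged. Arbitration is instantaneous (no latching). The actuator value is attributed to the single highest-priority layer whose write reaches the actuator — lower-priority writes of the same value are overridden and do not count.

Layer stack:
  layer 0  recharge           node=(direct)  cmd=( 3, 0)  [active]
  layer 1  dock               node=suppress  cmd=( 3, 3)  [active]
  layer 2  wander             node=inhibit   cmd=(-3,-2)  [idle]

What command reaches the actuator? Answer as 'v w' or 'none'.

3 3

L0 recharge: active, feeds wire = (3, 0)
L1 dock: active, suppressor → wire = (3, 3)
L2 wander: idle → wire stays (3, 3)
actuator = (3, 3)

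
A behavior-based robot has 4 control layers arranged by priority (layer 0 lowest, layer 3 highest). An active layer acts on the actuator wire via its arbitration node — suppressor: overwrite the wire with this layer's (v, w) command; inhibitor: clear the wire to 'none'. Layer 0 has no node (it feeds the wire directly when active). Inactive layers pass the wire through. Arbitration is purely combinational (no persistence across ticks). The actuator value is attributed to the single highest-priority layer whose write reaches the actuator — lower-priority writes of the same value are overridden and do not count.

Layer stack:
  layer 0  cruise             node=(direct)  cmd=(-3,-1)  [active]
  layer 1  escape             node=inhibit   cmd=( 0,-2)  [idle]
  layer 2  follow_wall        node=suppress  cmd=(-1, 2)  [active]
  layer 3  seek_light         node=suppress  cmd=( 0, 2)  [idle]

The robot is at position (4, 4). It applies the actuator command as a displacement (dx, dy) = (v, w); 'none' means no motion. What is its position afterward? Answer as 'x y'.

L0 cruise: active, feeds wire = (-3, -1)
L1 escape: idle → wire stays (-3, -1)
L2 follow_wall: active, suppressor → wire = (-1, 2)
L3 seek_light: idle → wire stays (-1, 2)
actuator = (-1, 2)
position: (4, 4) + (-1, 2) = (3, 6)

3 6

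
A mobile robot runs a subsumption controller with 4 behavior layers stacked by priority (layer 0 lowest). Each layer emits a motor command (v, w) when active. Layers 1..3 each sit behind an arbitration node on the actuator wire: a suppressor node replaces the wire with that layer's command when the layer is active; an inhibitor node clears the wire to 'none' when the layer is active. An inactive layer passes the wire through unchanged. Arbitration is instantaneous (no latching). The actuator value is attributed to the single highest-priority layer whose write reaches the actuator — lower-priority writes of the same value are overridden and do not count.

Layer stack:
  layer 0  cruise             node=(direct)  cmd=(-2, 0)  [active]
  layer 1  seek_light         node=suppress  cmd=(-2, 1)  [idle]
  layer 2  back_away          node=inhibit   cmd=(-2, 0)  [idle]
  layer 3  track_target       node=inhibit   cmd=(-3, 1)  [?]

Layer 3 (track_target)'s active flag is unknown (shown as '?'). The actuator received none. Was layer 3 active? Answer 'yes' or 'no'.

yes

If layer 3 is active=yes:
  actuator would be none
If layer 3 is active=no:
  actuator would be (-2, 0)
Observed none, so layer 3 was active.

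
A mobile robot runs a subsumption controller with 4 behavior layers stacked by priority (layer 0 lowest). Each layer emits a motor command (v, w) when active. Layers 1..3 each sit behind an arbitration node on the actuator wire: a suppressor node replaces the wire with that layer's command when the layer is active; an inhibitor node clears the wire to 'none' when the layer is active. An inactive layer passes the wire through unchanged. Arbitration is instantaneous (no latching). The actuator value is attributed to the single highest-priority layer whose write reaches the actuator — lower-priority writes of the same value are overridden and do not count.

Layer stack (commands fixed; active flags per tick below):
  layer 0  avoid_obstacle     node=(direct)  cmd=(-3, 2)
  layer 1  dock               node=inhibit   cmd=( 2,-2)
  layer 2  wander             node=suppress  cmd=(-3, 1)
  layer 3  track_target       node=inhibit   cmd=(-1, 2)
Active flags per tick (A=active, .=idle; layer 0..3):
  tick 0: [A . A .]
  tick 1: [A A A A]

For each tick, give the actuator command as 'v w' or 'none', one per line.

tick 0:
  L0 avoid_obstacle: active, feeds wire = (-3, 2)
  L1 dock: idle → wire stays (-3, 2)
  L2 wander: active, suppressor → wire = (-3, 1)
  L3 track_target: idle → wire stays (-3, 1)
  actuator = (-3, 1)
tick 1:
  L0 avoid_obstacle: active, feeds wire = (-3, 2)
  L1 dock: active, inhibitor → wire = none
  L2 wander: active, suppressor → wire = (-3, 1)
  L3 track_target: active, inhibitor → wire = none
  actuator = none

-3 1
none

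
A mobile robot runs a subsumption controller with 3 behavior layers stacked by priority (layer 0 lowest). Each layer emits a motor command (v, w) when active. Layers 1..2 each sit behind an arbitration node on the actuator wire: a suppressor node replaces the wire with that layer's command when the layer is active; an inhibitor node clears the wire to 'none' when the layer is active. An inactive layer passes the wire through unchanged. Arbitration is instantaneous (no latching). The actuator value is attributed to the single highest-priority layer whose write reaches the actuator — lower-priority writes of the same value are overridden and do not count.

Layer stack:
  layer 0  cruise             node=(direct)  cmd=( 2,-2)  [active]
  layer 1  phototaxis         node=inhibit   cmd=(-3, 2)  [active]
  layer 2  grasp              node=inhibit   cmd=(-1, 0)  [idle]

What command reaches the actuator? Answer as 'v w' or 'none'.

layer 0 (cruise) active — direct: (2, -2)
layer 1 (phototaxis) active — inhibits: none
layer 2 (grasp) idle — unchanged: none
→ actuator none

none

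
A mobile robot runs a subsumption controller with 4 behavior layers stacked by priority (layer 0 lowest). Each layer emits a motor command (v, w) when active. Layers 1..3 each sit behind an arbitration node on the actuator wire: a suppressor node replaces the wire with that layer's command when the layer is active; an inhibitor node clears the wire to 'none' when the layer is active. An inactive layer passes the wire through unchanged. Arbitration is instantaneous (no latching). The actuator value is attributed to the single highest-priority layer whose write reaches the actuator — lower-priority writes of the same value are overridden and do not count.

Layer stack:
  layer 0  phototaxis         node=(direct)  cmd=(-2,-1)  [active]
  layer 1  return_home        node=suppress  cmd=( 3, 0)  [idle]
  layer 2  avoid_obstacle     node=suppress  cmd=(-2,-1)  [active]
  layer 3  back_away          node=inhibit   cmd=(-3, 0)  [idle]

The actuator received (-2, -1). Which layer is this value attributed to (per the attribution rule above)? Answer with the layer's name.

avoid_obstacle

[0] phototaxis on; wire := (-2, -1)
[1] return_home off; pass (-2, -1)
[2] avoid_obstacle on (suppress); wire := (-2, -1)
[3] back_away off; pass (-2, -1)
output (-2, -1)
last writer: layer 2 = avoid_obstacle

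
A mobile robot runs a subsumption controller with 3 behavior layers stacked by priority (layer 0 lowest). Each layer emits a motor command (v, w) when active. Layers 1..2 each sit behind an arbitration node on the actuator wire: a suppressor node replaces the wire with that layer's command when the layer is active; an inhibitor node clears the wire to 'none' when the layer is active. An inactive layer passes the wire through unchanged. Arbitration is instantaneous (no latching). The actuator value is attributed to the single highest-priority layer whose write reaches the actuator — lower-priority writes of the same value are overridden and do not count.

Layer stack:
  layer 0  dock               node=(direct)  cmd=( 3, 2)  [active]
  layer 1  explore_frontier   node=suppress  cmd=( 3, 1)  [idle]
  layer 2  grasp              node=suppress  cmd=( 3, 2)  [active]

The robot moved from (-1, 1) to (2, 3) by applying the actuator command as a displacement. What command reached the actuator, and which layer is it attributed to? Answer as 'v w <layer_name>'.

displacement = (2, 3) − (-1, 1) = (3, 2)
[0] dock on; wire := (3, 2)
[1] explore_frontier off; pass (3, 2)
[2] grasp on (suppress); wire := (3, 2)
output (3, 2) — from layer 2 (grasp)

3 2 grasp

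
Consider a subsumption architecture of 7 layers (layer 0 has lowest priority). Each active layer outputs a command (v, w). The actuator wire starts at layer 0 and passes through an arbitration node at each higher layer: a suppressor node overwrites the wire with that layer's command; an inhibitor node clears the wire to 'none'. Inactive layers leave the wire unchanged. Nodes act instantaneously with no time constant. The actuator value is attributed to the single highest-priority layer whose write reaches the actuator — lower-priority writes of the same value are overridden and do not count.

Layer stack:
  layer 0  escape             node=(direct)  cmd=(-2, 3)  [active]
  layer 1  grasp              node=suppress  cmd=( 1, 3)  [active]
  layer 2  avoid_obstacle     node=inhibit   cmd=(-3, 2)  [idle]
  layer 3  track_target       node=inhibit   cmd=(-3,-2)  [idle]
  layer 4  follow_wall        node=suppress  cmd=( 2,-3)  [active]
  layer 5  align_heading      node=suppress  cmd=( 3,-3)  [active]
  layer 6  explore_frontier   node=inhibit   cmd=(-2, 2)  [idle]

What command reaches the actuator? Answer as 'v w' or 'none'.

3 -3

layer 0 (escape) active — direct: (-2, 3)
layer 1 (grasp) active — suppresses: (1, 3)
layer 2 (avoid_obstacle) idle — unchanged: (1, 3)
layer 3 (track_target) idle — unchanged: (1, 3)
layer 4 (follow_wall) active — suppresses: (2, -3)
layer 5 (align_heading) active — suppresses: (3, -3)
layer 6 (explore_frontier) idle — unchanged: (3, -3)
→ actuator (3, -3)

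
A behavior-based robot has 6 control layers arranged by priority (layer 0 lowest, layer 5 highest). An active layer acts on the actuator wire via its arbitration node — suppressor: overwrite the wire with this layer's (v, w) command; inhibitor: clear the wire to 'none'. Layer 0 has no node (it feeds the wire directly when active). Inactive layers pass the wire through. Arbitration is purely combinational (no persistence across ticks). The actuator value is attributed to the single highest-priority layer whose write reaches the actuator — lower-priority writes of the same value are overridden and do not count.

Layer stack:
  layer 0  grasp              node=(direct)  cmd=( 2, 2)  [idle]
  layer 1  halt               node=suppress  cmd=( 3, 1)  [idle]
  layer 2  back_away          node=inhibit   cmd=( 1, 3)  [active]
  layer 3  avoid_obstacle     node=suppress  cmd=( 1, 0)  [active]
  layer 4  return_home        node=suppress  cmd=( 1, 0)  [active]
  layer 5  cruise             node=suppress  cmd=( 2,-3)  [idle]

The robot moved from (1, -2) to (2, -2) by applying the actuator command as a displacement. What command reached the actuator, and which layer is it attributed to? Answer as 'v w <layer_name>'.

displacement = (2, -2) − (1, -2) = (1, 0)
layer 0 (grasp) idle — none
layer 1 (halt) idle — unchanged: none
layer 2 (back_away) active — inhibits: none
layer 3 (avoid_obstacle) active — suppresses: (1, 0)
layer 4 (return_home) active — suppresses: (1, 0)
layer 5 (cruise) idle — unchanged: (1, 0)
→ actuator (1, 0) — from layer 4 (return_home)

1 0 return_home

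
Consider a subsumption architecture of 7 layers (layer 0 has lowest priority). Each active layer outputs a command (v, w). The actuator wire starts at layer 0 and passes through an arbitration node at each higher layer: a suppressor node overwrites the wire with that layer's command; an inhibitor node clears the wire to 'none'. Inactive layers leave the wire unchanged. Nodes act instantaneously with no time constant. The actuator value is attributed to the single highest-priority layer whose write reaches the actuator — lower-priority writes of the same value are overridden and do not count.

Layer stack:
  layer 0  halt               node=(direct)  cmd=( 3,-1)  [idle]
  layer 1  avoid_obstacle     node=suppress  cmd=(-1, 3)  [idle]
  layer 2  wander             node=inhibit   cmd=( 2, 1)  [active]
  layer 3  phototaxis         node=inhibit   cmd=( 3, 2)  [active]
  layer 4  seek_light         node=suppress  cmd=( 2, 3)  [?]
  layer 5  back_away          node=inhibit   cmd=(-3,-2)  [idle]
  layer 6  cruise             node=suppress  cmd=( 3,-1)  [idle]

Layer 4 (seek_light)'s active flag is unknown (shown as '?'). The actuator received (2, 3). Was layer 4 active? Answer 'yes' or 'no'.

If layer 4 is active=yes:
  actuator would be (2, 3)
If layer 4 is active=no:
  actuator would be none
Observed (2, 3), so layer 4 was active.

yes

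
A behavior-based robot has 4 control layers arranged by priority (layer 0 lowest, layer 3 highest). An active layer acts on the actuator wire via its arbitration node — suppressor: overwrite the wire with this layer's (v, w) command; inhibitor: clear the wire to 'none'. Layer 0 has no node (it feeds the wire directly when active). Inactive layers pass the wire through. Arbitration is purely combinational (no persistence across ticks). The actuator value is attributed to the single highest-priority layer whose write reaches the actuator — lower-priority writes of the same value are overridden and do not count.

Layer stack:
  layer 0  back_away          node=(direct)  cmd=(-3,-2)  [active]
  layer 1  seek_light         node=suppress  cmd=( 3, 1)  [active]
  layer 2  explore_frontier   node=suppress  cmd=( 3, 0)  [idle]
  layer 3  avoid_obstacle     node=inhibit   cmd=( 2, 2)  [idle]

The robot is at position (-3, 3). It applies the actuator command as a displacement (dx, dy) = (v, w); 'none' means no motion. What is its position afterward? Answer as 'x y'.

0 4

[0] back_away on; wire := (-3, -2)
[1] seek_light on (suppress); wire := (3, 1)
[2] explore_frontier off; pass (3, 1)
[3] avoid_obstacle off; pass (3, 1)
output (3, 1)
position: (-3, 3) + (3, 1) = (0, 4)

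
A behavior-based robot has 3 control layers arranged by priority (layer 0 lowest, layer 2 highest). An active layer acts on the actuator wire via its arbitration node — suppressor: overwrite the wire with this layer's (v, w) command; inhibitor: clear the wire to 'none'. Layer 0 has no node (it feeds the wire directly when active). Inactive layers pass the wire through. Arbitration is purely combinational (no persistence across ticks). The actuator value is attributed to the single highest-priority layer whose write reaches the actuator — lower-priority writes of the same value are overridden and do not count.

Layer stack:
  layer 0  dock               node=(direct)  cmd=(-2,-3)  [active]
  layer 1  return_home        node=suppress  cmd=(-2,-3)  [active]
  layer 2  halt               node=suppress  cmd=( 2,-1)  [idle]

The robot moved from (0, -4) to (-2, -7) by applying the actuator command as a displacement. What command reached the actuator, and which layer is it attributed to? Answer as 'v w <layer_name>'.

displacement = (-2, -7) − (0, -4) = (-2, -3)
[0] dock on; wire := (-2, -3)
[1] return_home on (suppress); wire := (-2, -3)
[2] halt off; pass (-2, -3)
output (-2, -3) — from layer 1 (return_home)

-2 -3 return_home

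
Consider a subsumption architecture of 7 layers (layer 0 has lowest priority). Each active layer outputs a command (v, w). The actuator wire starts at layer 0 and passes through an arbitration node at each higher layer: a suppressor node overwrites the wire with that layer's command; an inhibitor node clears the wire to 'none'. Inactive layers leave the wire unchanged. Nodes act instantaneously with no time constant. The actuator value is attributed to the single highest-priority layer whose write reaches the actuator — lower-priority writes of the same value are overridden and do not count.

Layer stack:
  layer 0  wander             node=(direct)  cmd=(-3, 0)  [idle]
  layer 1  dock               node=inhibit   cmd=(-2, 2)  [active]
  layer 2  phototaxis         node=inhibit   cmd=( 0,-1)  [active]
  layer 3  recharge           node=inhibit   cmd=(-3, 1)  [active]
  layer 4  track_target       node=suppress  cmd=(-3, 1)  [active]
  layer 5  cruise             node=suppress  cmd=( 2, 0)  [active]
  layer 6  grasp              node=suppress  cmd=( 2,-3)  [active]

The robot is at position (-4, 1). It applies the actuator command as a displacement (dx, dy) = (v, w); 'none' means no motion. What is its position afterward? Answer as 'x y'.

-2 -2

L0 wander: idle → wire = none
L1 dock: active, inhibitor → wire = none
L2 phototaxis: active, inhibitor → wire = none
L3 recharge: active, inhibitor → wire = none
L4 track_target: active, suppressor → wire = (-3, 1)
L5 cruise: active, suppressor → wire = (2, 0)
L6 grasp: active, suppressor → wire = (2, -3)
actuator = (2, -3)
position: (-4, 1) + (2, -3) = (-2, -2)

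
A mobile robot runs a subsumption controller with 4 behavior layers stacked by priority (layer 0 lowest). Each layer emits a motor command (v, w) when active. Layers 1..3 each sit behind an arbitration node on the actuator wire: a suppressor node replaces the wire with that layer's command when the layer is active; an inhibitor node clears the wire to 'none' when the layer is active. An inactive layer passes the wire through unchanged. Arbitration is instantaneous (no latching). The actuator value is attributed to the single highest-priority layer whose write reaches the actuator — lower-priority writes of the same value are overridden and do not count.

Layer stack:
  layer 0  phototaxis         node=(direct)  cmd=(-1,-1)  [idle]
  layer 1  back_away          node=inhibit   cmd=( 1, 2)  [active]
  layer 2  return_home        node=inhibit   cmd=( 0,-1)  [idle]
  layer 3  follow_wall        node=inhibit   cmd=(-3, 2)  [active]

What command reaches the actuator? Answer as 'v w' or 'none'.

none

layer 0 (phototaxis) idle — none
layer 1 (back_away) active — inhibits: none
layer 2 (return_home) idle — unchanged: none
layer 3 (follow_wall) active — inhibits: none
→ actuator none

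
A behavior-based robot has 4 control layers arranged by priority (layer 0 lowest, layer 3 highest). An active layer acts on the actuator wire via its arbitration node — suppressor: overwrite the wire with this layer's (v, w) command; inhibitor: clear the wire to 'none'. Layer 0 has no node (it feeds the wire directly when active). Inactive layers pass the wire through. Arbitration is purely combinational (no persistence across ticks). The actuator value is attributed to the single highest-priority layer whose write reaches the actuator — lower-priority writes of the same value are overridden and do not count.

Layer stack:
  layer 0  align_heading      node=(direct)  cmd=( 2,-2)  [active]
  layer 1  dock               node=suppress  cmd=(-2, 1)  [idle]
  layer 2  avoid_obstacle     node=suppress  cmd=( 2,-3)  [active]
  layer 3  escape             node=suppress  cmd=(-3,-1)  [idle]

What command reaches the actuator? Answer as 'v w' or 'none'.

layer 0 (align_heading) active — direct: (2, -2)
layer 1 (dock) idle — unchanged: (2, -2)
layer 2 (avoid_obstacle) active — suppresses: (2, -3)
layer 3 (escape) idle — unchanged: (2, -3)
→ actuator (2, -3)

2 -3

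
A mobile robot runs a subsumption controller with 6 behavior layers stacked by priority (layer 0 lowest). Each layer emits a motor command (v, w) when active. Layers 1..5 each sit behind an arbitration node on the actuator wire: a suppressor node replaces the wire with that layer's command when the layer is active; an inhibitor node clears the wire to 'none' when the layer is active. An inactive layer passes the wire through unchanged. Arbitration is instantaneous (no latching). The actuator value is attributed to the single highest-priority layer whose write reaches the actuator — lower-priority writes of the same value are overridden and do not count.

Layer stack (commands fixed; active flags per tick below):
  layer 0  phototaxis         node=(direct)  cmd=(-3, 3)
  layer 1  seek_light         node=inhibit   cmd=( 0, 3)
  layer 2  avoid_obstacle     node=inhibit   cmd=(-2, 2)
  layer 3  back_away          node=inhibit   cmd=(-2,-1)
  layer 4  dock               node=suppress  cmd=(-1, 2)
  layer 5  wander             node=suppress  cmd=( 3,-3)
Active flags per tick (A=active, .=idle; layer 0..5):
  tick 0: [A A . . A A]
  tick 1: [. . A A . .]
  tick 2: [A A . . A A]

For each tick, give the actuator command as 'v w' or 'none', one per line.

tick 0:
  layer 0 (phototaxis) active — direct: (-3, 3)
  layer 1 (seek_light) active — inhibits: none
  layer 2 (avoid_obstacle) idle — unchanged: none
  layer 3 (back_away) idle — unchanged: none
  layer 4 (dock) active — suppresses: (-1, 2)
  layer 5 (wander) active — suppresses: (3, -3)
  → actuator (3, -3)
tick 1:
  layer 0 (phototaxis) idle — none
  layer 1 (seek_light) idle — unchanged: none
  layer 2 (avoid_obstacle) active — inhibits: none
  layer 3 (back_away) active — inhibits: none
  layer 4 (dock) idle — unchanged: none
  layer 5 (wander) idle — unchanged: none
  → actuator none
tick 2:
  layer 0 (phototaxis) active — direct: (-3, 3)
  layer 1 (seek_light) active — inhibits: none
  layer 2 (avoid_obstacle) idle — unchanged: none
  layer 3 (back_away) idle — unchanged: none
  layer 4 (dock) active — suppresses: (-1, 2)
  layer 5 (wander) active — suppresses: (3, -3)
  → actuator (3, -3)

3 -3
none
3 -3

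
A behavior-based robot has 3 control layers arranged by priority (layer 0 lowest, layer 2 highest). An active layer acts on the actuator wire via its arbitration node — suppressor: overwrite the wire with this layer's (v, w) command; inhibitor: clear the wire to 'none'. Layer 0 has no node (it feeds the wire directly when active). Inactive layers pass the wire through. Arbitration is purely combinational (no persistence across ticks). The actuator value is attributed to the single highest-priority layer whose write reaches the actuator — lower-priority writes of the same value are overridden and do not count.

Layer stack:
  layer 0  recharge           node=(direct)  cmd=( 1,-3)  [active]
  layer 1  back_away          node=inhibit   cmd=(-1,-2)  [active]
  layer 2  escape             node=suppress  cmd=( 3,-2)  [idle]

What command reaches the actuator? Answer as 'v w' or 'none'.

none

L0 recharge: active, feeds wire = (1, -3)
L1 back_away: active, inhibitor → wire = none
L2 escape: idle → wire stays none
actuator = none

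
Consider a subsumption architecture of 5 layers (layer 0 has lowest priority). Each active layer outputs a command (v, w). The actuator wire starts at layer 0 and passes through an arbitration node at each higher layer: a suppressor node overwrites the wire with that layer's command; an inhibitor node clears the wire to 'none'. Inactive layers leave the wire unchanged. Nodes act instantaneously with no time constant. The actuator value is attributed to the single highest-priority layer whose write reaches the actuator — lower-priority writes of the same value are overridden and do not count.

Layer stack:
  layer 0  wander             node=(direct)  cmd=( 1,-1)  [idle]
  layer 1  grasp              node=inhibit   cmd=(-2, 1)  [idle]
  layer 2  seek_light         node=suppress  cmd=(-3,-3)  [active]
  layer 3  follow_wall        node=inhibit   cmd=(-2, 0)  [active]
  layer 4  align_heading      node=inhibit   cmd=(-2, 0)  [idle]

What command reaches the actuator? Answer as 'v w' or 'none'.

[0] wander off; wire := none
[1] grasp off; pass none
[2] seek_light on (suppress); wire := (-3, -3)
[3] follow_wall on (inhibit); wire := none
[4] align_heading off; pass none
output none

none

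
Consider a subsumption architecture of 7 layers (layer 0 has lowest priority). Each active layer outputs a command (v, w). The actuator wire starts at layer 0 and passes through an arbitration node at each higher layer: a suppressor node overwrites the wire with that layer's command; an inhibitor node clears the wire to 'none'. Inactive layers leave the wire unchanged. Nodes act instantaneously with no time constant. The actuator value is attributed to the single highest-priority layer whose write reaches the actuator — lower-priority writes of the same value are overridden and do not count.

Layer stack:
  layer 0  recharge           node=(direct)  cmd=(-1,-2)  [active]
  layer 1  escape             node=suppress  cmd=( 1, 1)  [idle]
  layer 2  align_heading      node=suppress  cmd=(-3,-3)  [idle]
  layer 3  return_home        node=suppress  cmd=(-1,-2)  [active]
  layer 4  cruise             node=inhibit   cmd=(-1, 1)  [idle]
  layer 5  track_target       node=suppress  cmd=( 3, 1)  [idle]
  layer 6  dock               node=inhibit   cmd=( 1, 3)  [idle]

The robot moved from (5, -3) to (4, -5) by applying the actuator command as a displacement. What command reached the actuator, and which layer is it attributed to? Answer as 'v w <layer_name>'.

-1 -2 return_home

displacement = (4, -5) − (5, -3) = (-1, -2)
L0 recharge: active, feeds wire = (-1, -2)
L1 escape: idle → wire stays (-1, -2)
L2 align_heading: idle → wire stays (-1, -2)
L3 return_home: active, suppressor → wire = (-1, -2)
L4 cruise: idle → wire stays (-1, -2)
L5 track_target: idle → wire stays (-1, -2)
L6 dock: idle → wire stays (-1, -2)
actuator = (-1, -2) — from layer 3 (return_home)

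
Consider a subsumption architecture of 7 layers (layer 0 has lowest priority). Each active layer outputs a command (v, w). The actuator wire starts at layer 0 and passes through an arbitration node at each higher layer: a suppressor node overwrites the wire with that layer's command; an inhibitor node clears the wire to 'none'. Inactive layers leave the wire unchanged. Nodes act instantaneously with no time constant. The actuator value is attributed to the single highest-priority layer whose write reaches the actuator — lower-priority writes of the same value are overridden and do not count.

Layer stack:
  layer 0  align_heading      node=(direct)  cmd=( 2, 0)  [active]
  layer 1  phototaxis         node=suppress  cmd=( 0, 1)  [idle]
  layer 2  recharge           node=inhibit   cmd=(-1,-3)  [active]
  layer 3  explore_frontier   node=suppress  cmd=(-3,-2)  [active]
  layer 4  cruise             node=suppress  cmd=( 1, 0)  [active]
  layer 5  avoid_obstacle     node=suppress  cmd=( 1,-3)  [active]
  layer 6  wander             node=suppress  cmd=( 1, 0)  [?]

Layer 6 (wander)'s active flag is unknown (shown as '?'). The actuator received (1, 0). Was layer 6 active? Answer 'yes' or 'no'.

yes

If layer 6 is active=yes:
  actuator would be (1, 0)
If layer 6 is active=no:
  actuator would be (1, -3)
Observed (1, 0), so layer 6 was active.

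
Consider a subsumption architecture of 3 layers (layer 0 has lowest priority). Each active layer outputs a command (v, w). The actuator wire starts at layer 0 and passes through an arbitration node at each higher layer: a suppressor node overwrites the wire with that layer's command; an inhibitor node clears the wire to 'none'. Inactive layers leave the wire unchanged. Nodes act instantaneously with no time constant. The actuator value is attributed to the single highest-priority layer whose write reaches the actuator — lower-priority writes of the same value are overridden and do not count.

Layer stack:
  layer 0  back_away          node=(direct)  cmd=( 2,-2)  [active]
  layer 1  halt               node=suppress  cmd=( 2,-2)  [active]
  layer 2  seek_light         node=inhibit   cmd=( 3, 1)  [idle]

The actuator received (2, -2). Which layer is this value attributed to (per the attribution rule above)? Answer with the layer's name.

layer 0 (back_away) active — direct: (2, -2)
layer 1 (halt) active — suppresses: (2, -2)
layer 2 (seek_light) idle — unchanged: (2, -2)
→ actuator (2, -2)
last writer: layer 1 = halt

halt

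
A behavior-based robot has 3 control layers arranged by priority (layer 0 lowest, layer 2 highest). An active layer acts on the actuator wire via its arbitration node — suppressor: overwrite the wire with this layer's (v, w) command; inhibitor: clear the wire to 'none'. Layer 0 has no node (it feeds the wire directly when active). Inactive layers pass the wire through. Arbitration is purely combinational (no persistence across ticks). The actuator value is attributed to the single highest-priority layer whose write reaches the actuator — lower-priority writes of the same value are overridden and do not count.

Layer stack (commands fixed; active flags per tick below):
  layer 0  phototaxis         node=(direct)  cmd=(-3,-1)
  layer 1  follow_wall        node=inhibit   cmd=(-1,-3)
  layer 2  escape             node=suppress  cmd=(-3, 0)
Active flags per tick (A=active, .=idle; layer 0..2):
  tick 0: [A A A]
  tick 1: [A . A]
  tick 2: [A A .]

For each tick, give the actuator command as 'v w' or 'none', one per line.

tick 0:
  layer 0 (phototaxis) active — direct: (-3, -1)
  layer 1 (follow_wall) active — inhibits: none
  layer 2 (escape) active — suppresses: (-3, 0)
  → actuator (-3, 0)
tick 1:
  layer 0 (phototaxis) active — direct: (-3, -1)
  layer 1 (follow_wall) idle — unchanged: (-3, -1)
  layer 2 (escape) active — suppresses: (-3, 0)
  → actuator (-3, 0)
tick 2:
  layer 0 (phototaxis) active — direct: (-3, -1)
  layer 1 (follow_wall) active — inhibits: none
  layer 2 (escape) idle — unchanged: none
  → actuator none

-3 0
-3 0
none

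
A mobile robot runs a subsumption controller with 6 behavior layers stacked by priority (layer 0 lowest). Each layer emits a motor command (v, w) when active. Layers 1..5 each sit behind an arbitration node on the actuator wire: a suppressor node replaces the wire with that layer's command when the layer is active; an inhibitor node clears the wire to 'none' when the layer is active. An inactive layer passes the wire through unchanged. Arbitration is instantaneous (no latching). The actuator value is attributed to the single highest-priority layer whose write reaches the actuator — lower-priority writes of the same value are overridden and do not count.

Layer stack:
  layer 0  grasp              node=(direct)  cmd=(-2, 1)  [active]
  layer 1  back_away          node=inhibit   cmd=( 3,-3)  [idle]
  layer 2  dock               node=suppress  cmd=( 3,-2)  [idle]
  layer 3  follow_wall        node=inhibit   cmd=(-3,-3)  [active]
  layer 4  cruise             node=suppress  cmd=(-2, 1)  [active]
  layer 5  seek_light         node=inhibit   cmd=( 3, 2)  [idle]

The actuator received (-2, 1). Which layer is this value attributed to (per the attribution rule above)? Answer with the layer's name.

layer 0 (grasp) active — direct: (-2, 1)
layer 1 (back_away) idle — unchanged: (-2, 1)
layer 2 (dock) idle — unchanged: (-2, 1)
layer 3 (follow_wall) active — inhibits: none
layer 4 (cruise) active — suppresses: (-2, 1)
layer 5 (seek_light) idle — unchanged: (-2, 1)
→ actuator (-2, 1)
last writer: layer 4 = cruise

cruise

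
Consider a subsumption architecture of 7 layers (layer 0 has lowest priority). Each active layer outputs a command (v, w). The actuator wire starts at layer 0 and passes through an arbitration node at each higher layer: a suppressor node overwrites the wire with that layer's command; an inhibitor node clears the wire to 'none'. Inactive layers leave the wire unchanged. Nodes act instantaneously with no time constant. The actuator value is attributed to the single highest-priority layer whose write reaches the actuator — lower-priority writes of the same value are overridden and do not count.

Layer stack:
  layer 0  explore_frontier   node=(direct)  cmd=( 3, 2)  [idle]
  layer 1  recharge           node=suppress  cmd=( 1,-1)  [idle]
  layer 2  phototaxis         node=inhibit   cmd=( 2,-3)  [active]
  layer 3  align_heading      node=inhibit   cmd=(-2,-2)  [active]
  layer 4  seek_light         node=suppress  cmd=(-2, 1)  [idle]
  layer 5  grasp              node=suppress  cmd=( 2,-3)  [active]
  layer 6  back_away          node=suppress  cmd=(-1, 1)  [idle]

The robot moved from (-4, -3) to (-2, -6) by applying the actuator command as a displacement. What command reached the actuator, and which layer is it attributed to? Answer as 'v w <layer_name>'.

2 -3 grasp

displacement = (-2, -6) − (-4, -3) = (2, -3)
[0] explore_frontier off; wire := none
[1] recharge off; pass none
[2] phototaxis on (inhibit); wire := none
[3] align_heading on (inhibit); wire := none
[4] seek_light off; pass none
[5] grasp on (suppress); wire := (2, -3)
[6] back_away off; pass (2, -3)
output (2, -3) — from layer 5 (grasp)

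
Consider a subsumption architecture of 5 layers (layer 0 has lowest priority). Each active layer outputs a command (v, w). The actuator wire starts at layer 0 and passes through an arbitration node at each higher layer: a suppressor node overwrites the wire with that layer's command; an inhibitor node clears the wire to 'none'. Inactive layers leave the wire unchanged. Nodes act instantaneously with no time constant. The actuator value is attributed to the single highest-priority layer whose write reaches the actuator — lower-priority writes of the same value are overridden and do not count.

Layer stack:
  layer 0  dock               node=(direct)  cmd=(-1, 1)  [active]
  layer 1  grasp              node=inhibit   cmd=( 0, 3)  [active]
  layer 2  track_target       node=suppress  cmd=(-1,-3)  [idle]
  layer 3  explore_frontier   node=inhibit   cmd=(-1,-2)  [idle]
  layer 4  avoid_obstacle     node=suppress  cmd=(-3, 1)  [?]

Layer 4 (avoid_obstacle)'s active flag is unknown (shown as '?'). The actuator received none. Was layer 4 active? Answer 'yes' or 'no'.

If layer 4 is active=yes:
  actuator would be (-3, 1)
If layer 4 is active=no:
  actuator would be none
Observed none, so layer 4 was idle.

no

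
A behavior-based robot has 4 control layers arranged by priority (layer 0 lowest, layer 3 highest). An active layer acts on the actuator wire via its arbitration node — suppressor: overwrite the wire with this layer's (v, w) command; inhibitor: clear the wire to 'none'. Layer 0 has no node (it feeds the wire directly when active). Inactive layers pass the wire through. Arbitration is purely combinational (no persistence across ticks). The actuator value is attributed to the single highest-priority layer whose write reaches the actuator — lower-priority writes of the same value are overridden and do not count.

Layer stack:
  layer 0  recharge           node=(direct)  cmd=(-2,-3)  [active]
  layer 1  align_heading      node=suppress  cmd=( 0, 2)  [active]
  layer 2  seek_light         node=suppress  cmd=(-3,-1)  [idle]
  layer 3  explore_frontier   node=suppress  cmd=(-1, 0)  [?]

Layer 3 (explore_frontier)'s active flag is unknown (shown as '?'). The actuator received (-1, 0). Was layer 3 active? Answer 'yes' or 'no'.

yes

If layer 3 is active=yes:
  actuator would be (-1, 0)
If layer 3 is active=no:
  actuator would be (0, 2)
Observed (-1, 0), so layer 3 was active.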